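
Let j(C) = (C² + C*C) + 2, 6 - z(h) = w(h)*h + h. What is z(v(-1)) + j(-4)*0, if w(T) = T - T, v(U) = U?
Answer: 7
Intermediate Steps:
w(T) = 0
z(h) = 6 - h (z(h) = 6 - (0*h + h) = 6 - (0 + h) = 6 - h)
j(C) = 2 + 2*C² (j(C) = (C² + C²) + 2 = 2*C² + 2 = 2 + 2*C²)
z(v(-1)) + j(-4)*0 = (6 - 1*(-1)) + (2 + 2*(-4)²)*0 = (6 + 1) + (2 + 2*16)*0 = 7 + (2 + 32)*0 = 7 + 34*0 = 7 + 0 = 7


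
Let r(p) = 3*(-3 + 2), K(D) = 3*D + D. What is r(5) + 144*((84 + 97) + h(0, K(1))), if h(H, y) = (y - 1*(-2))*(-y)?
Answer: 22605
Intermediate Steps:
K(D) = 4*D
h(H, y) = -y*(2 + y) (h(H, y) = (y + 2)*(-y) = (2 + y)*(-y) = -y*(2 + y))
r(p) = -3 (r(p) = 3*(-1) = -3)
r(5) + 144*((84 + 97) + h(0, K(1))) = -3 + 144*((84 + 97) - 4*1*(2 + 4*1)) = -3 + 144*(181 - 1*4*(2 + 4)) = -3 + 144*(181 - 1*4*6) = -3 + 144*(181 - 24) = -3 + 144*157 = -3 + 22608 = 22605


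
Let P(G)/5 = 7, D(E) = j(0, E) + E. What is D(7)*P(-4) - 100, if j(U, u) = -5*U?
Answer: 145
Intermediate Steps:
D(E) = E (D(E) = -5*0 + E = 0 + E = E)
P(G) = 35 (P(G) = 5*7 = 35)
D(7)*P(-4) - 100 = 7*35 - 100 = 245 - 100 = 145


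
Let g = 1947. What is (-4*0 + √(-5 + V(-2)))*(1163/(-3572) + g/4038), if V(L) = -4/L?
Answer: 376415*I*√3/2403956 ≈ 0.27121*I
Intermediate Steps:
(-4*0 + √(-5 + V(-2)))*(1163/(-3572) + g/4038) = (-4*0 + √(-5 - 4/(-2)))*(1163/(-3572) + 1947/4038) = (0 + √(-5 - 4*(-½)))*(1163*(-1/3572) + 1947*(1/4038)) = (0 + √(-5 + 2))*(-1163/3572 + 649/1346) = (0 + √(-3))*(376415/2403956) = (0 + I*√3)*(376415/2403956) = (I*√3)*(376415/2403956) = 376415*I*√3/2403956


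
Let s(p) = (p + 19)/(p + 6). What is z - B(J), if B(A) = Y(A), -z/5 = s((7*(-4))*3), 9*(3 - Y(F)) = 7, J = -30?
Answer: -115/18 ≈ -6.3889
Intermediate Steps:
s(p) = (19 + p)/(6 + p)
Y(F) = 20/9 (Y(F) = 3 - ⅑*7 = 3 - 7/9 = 20/9)
z = -25/6 (z = -5*(19 + (7*(-4))*3)/(6 + (7*(-4))*3) = -5*(19 - 28*3)/(6 - 28*3) = -5*(19 - 84)/(6 - 84) = -5*(-65)/(-78) = -(-5)*(-65)/78 = -5*⅚ = -25/6 ≈ -4.1667)
B(A) = 20/9
z - B(J) = -25/6 - 1*20/9 = -25/6 - 20/9 = -115/18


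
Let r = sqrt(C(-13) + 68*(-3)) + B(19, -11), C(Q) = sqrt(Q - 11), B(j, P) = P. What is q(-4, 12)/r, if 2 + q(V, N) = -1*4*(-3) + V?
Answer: 6/(-11 + sqrt(2)*sqrt(-102 + I*sqrt(6))) ≈ -0.20222 - 0.26675*I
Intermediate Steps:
q(V, N) = 10 + V (q(V, N) = -2 + (-1*4*(-3) + V) = -2 + (-4*(-3) + V) = -2 + (12 + V) = 10 + V)
C(Q) = sqrt(-11 + Q)
r = -11 + sqrt(-204 + 2*I*sqrt(6)) (r = sqrt(sqrt(-11 - 13) + 68*(-3)) - 11 = sqrt(sqrt(-24) - 204) - 11 = sqrt(2*I*sqrt(6) - 204) - 11 = sqrt(-204 + 2*I*sqrt(6)) - 11 = -11 + sqrt(-204 + 2*I*sqrt(6)) ≈ -10.829 + 14.284*I)
q(-4, 12)/r = (10 - 4)/(-11 + sqrt(-204 + 2*I*sqrt(6))) = 6/(-11 + sqrt(-204 + 2*I*sqrt(6)))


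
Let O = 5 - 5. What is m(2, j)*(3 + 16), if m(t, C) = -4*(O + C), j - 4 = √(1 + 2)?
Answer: -304 - 76*√3 ≈ -435.64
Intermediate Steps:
O = 0
j = 4 + √3 (j = 4 + √(1 + 2) = 4 + √3 ≈ 5.7320)
m(t, C) = -4*C (m(t, C) = -4*(0 + C) = -4*C)
m(2, j)*(3 + 16) = (-4*(4 + √3))*(3 + 16) = (-16 - 4*√3)*19 = -304 - 76*√3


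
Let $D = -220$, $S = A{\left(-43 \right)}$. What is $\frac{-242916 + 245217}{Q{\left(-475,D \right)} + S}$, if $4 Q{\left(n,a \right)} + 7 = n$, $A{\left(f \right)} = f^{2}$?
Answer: $\frac{4602}{3457} \approx 1.3312$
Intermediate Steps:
$S = 1849$ ($S = \left(-43\right)^{2} = 1849$)
$Q{\left(n,a \right)} = - \frac{7}{4} + \frac{n}{4}$
$\frac{-242916 + 245217}{Q{\left(-475,D \right)} + S} = \frac{-242916 + 245217}{\left(- \frac{7}{4} + \frac{1}{4} \left(-475\right)\right) + 1849} = \frac{2301}{\left(- \frac{7}{4} - \frac{475}{4}\right) + 1849} = \frac{2301}{- \frac{241}{2} + 1849} = \frac{2301}{\frac{3457}{2}} = 2301 \cdot \frac{2}{3457} = \frac{4602}{3457}$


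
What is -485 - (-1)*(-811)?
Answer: -1296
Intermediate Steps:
-485 - (-1)*(-811) = -485 - 1*811 = -485 - 811 = -1296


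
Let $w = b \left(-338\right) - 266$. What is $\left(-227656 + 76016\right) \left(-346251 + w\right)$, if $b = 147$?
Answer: $60080222920$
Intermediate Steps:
$w = -49952$ ($w = 147 \left(-338\right) - 266 = -49686 - 266 = -49952$)
$\left(-227656 + 76016\right) \left(-346251 + w\right) = \left(-227656 + 76016\right) \left(-346251 - 49952\right) = \left(-151640\right) \left(-396203\right) = 60080222920$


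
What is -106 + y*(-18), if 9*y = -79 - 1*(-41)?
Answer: -30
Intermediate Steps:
y = -38/9 (y = (-79 - 1*(-41))/9 = (-79 + 41)/9 = (⅑)*(-38) = -38/9 ≈ -4.2222)
-106 + y*(-18) = -106 - 38/9*(-18) = -106 + 76 = -30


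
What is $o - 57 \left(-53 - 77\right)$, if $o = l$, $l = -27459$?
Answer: $-20049$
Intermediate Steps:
$o = -27459$
$o - 57 \left(-53 - 77\right) = -27459 - 57 \left(-53 - 77\right) = -27459 - 57 \left(-130\right) = -27459 - -7410 = -27459 + 7410 = -20049$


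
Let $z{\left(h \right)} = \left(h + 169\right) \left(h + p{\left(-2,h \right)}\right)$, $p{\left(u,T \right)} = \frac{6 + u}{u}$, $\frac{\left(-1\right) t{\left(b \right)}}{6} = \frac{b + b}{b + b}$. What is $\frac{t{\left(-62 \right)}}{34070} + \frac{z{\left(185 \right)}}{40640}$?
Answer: $\frac{22068789}{13846048} \approx 1.5939$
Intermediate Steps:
$t{\left(b \right)} = -6$ ($t{\left(b \right)} = - 6 \frac{b + b}{b + b} = - 6 \frac{2 b}{2 b} = - 6 \cdot 2 b \frac{1}{2 b} = \left(-6\right) 1 = -6$)
$p{\left(u,T \right)} = \frac{6 + u}{u}$
$z{\left(h \right)} = \left(-2 + h\right) \left(169 + h\right)$ ($z{\left(h \right)} = \left(h + 169\right) \left(h + \frac{6 - 2}{-2}\right) = \left(169 + h\right) \left(h - 2\right) = \left(169 + h\right) \left(-2 + h\right) = \left(-2 + h\right) \left(169 + h\right)$)
$\frac{t{\left(-62 \right)}}{34070} + \frac{z{\left(185 \right)}}{40640} = - \frac{6}{34070} + \frac{-338 + 185^{2} + 167 \cdot 185}{40640} = \left(-6\right) \frac{1}{34070} + \left(-338 + 34225 + 30895\right) \frac{1}{40640} = - \frac{3}{17035} + 64782 \cdot \frac{1}{40640} = - \frac{3}{17035} + \frac{32391}{20320} = \frac{22068789}{13846048}$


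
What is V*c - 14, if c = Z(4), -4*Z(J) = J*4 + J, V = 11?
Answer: -69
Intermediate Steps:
Z(J) = -5*J/4 (Z(J) = -(J*4 + J)/4 = -(4*J + J)/4 = -5*J/4)
c = -5 (c = -5/4*4 = -5)
V*c - 14 = 11*(-5) - 14 = -55 - 14 = -69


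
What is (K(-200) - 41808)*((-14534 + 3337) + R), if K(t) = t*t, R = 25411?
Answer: -25698912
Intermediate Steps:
K(t) = t²
(K(-200) - 41808)*((-14534 + 3337) + R) = ((-200)² - 41808)*((-14534 + 3337) + 25411) = (40000 - 41808)*(-11197 + 25411) = -1808*14214 = -25698912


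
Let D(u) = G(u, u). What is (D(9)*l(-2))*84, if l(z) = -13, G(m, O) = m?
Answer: -9828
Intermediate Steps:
D(u) = u
(D(9)*l(-2))*84 = (9*(-13))*84 = -117*84 = -9828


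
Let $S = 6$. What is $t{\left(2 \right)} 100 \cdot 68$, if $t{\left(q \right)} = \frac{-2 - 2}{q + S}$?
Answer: $-3400$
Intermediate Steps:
$t{\left(q \right)} = - \frac{4}{6 + q}$ ($t{\left(q \right)} = \frac{-2 - 2}{q + 6} = - \frac{4}{6 + q}$)
$t{\left(2 \right)} 100 \cdot 68 = - \frac{4}{6 + 2} \cdot 100 \cdot 68 = - \frac{4}{8} \cdot 100 \cdot 68 = \left(-4\right) \frac{1}{8} \cdot 100 \cdot 68 = \left(- \frac{1}{2}\right) 100 \cdot 68 = \left(-50\right) 68 = -3400$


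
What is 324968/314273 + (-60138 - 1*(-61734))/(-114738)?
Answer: 6130766446/6009842579 ≈ 1.0201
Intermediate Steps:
324968/314273 + (-60138 - 1*(-61734))/(-114738) = 324968*(1/314273) + (-60138 + 61734)*(-1/114738) = 324968/314273 + 1596*(-1/114738) = 324968/314273 - 266/19123 = 6130766446/6009842579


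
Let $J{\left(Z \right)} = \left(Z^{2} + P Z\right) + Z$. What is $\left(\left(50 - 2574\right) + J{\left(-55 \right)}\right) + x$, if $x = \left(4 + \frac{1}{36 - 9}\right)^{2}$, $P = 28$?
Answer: $- \frac{785645}{729} \approx -1077.7$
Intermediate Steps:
$J{\left(Z \right)} = Z^{2} + 29 Z$ ($J{\left(Z \right)} = \left(Z^{2} + 28 Z\right) + Z = Z^{2} + 29 Z$)
$x = \frac{11881}{729}$ ($x = \left(4 + \frac{1}{27}\right)^{2} = \left(\frac{109}{27}\right)^{2} = \frac{11881}{729} \approx 16.298$)
$\left(\left(50 - 2574\right) + J{\left(-55 \right)}\right) + x = \left(\left(50 - 2574\right) - 55 \left(29 - 55\right)\right) + \frac{11881}{729} = \left(\left(50 - 2574\right) - -1430\right) + \frac{11881}{729} = \left(-2524 + 1430\right) + \frac{11881}{729} = -1094 + \frac{11881}{729} = - \frac{785645}{729}$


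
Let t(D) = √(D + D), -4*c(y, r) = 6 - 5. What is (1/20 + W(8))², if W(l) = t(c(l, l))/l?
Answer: -17/3200 + I*√2/160 ≈ -0.0053125 + 0.0088388*I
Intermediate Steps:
c(y, r) = -¼ (c(y, r) = -(6 - 5)/4 = -¼*1 = -¼)
t(D) = √2*√D (t(D) = √(2*D) = √2*√D)
W(l) = I*√2/(2*l) (W(l) = (√2*√(-¼))/l = (√2*(I/2))/l = (I*√2/2)/l = I*√2/(2*l))
(1/20 + W(8))² = (1/20 + (½)*I*√2/8)² = (1/20 + (½)*I*√2*(⅛))² = (1/20 + I*√2/16)²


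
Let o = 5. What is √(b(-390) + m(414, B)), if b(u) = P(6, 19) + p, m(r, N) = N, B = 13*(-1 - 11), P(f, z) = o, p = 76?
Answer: 5*I*√3 ≈ 8.6602*I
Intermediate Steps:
P(f, z) = 5
B = -156 (B = 13*(-12) = -156)
b(u) = 81 (b(u) = 5 + 76 = 81)
√(b(-390) + m(414, B)) = √(81 - 156) = √(-75) = 5*I*√3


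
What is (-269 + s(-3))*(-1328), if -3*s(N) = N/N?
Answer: 1073024/3 ≈ 3.5767e+5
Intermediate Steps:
s(N) = -1/3 (s(N) = -N/(3*N) = -1/3*1 = -1/3)
(-269 + s(-3))*(-1328) = (-269 - 1/3)*(-1328) = -808/3*(-1328) = 1073024/3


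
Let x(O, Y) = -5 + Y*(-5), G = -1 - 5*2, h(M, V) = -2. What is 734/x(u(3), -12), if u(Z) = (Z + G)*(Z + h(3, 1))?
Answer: 734/55 ≈ 13.345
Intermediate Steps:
G = -11 (G = -1 - 10 = -11)
u(Z) = (-11 + Z)*(-2 + Z) (u(Z) = (Z - 11)*(Z - 2) = (-11 + Z)*(-2 + Z))
x(O, Y) = -5 - 5*Y
734/x(u(3), -12) = 734/(-5 - 5*(-12)) = 734/(-5 + 60) = 734/55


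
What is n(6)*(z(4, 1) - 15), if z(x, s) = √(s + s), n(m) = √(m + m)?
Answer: 2*√3*(-15 + √2) ≈ -47.063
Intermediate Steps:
n(m) = √2*√m (n(m) = √(2*m) = √2*√m)
z(x, s) = √2*√s (z(x, s) = √(2*s) = √2*√s)
n(6)*(z(4, 1) - 15) = (√2*√6)*(√2*√1 - 15) = (2*√3)*(√2*1 - 15) = (2*√3)*(√2 - 15) = (2*√3)*(-15 + √2) = 2*√3*(-15 + √2)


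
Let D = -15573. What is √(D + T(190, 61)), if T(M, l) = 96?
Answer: I*√15477 ≈ 124.41*I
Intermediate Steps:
√(D + T(190, 61)) = √(-15573 + 96) = √(-15477) = I*√15477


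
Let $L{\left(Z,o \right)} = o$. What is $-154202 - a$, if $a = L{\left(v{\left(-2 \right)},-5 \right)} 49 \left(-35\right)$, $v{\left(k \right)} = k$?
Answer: $-162777$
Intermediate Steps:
$a = 8575$ ($a = \left(-5\right) 49 \left(-35\right) = \left(-245\right) \left(-35\right) = 8575$)
$-154202 - a = -154202 - 8575 = -162777$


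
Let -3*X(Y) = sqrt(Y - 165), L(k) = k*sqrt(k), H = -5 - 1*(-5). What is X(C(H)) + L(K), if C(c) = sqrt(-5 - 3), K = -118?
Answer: -sqrt(-165 + 2*I*sqrt(2))/3 - 118*I*sqrt(118) ≈ -0.036697 - 1286.1*I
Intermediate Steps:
H = 0 (H = -5 + 5 = 0)
L(k) = k**(3/2)
C(c) = 2*I*sqrt(2) (C(c) = sqrt(-8) = 2*I*sqrt(2))
X(Y) = -sqrt(-165 + Y)/3 (X(Y) = -sqrt(Y - 165)/3 = -sqrt(-165 + Y)/3)
X(C(H)) + L(K) = -sqrt(-165 + 2*I*sqrt(2))/3 + (-118)**(3/2) = -sqrt(-165 + 2*I*sqrt(2))/3 - 118*I*sqrt(118)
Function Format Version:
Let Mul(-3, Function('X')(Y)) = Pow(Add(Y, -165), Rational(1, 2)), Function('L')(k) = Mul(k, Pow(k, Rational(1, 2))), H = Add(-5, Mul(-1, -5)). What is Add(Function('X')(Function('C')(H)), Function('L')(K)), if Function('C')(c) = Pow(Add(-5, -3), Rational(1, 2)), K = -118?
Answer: Add(Mul(Rational(-1, 3), Pow(Add(-165, Mul(2, I, Pow(2, Rational(1, 2)))), Rational(1, 2))), Mul(-118, I, Pow(118, Rational(1, 2)))) ≈ Add(-0.036697, Mul(-1286.1, I))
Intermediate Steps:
H = 0 (H = Add(-5, 5) = 0)
Function('L')(k) = Pow(k, Rational(3, 2))
Function('C')(c) = Mul(2, I, Pow(2, Rational(1, 2))) (Function('C')(c) = Pow(-8, Rational(1, 2)) = Mul(2, I, Pow(2, Rational(1, 2))))
Function('X')(Y) = Mul(Rational(-1, 3), Pow(Add(-165, Y), Rational(1, 2))) (Function('X')(Y) = Mul(Rational(-1, 3), Pow(Add(Y, -165), Rational(1, 2))) = Mul(Rational(-1, 3), Pow(Add(-165, Y), Rational(1, 2))))
Add(Function('X')(Function('C')(H)), Function('L')(K)) = Add(Mul(Rational(-1, 3), Pow(Add(-165, Mul(2, I, Pow(2, Rational(1, 2)))), Rational(1, 2))), Pow(-118, Rational(3, 2))) = Add(Mul(Rational(-1, 3), Pow(Add(-165, Mul(2, I, Pow(2, Rational(1, 2)))), Rational(1, 2))), Mul(-118, I, Pow(118, Rational(1, 2))))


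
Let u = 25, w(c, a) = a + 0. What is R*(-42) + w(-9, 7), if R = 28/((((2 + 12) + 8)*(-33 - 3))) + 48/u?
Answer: -59528/825 ≈ -72.155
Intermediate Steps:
w(c, a) = a
R = 9329/4950 (R = 28/((((2 + 12) + 8)*(-33 - 3))) + 48/25 = 28/(((14 + 8)*(-36))) + 48*(1/25) = 28/((22*(-36))) + 48/25 = 28/(-792) + 48/25 = 28*(-1/792) + 48/25 = -7/198 + 48/25 = 9329/4950 ≈ 1.8846)
R*(-42) + w(-9, 7) = (9329/4950)*(-42) + 7 = -65303/825 + 7 = -59528/825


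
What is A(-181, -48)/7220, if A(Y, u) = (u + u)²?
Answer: 2304/1805 ≈ 1.2765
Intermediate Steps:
A(Y, u) = 4*u² (A(Y, u) = (2*u)² = 4*u²)
A(-181, -48)/7220 = (4*(-48)²)/7220 = (4*2304)*(1/7220) = 9216*(1/7220) = 2304/1805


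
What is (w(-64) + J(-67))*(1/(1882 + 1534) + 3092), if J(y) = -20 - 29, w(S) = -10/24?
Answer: -6263427889/40992 ≈ -1.5280e+5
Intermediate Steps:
w(S) = -5/12 (w(S) = -10*1/24 = -5/12)
J(y) = -49
(w(-64) + J(-67))*(1/(1882 + 1534) + 3092) = (-5/12 - 49)*(1/(1882 + 1534) + 3092) = -593*(1/3416 + 3092)/12 = -593/12*10562273/3416 = -6263427889/40992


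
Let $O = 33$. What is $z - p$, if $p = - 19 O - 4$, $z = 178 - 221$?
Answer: $588$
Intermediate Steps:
$z = -43$ ($z = 178 - 221 = -43$)
$p = -631$ ($p = \left(-19\right) 33 - 4 = -627 - 4 = -631$)
$z - p = -43 - -631 = -43 + 631 = 588$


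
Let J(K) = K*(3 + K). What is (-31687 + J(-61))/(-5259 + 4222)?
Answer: 28149/1037 ≈ 27.145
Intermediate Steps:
(-31687 + J(-61))/(-5259 + 4222) = (-31687 - 61*(3 - 61))/(-5259 + 4222) = (-31687 - 61*(-58))/(-1037) = (-31687 + 3538)*(-1/1037) = -28149*(-1/1037) = 28149/1037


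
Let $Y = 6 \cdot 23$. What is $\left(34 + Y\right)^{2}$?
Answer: $29584$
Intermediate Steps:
$Y = 138$
$\left(34 + Y\right)^{2} = \left(34 + 138\right)^{2} = 172^{2} = 29584$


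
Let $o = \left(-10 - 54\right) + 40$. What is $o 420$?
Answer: $-10080$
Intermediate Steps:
$o = -24$ ($o = -64 + 40 = -24$)
$o 420 = \left(-24\right) 420 = -10080$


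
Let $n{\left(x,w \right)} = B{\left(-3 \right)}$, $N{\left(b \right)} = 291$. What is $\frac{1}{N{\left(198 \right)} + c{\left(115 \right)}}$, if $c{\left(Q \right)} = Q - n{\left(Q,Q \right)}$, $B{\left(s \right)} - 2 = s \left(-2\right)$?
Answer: $\frac{1}{398} \approx 0.0025126$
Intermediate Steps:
$B{\left(s \right)} = 2 - 2 s$ ($B{\left(s \right)} = 2 + s \left(-2\right) = 2 - 2 s$)
$n{\left(x,w \right)} = 8$ ($n{\left(x,w \right)} = 2 - -6 = 2 + 6 = 8$)
$c{\left(Q \right)} = -8 + Q$ ($c{\left(Q \right)} = Q - 8 = -8 + Q$)
$\frac{1}{N{\left(198 \right)} + c{\left(115 \right)}} = \frac{1}{291 + \left(-8 + 115\right)} = \frac{1}{291 + 107} = \frac{1}{398}$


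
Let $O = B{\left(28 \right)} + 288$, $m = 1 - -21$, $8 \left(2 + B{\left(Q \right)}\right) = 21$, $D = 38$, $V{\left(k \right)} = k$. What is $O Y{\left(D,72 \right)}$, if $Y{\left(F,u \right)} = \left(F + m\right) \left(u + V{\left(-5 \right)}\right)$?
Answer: $\frac{2320545}{2} \approx 1.1603 \cdot 10^{6}$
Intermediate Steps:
$B{\left(Q \right)} = \frac{5}{8}$ ($B{\left(Q \right)} = -2 + \frac{1}{8} \cdot 21 = -2 + \frac{21}{8} = \frac{5}{8}$)
$m = 22$ ($m = 1 + 21 = 22$)
$O = \frac{2309}{8}$ ($O = \frac{5}{8} + 288 = \frac{2309}{8} \approx 288.63$)
$Y{\left(F,u \right)} = \left(-5 + u\right) \left(22 + F\right)$ ($Y{\left(F,u \right)} = \left(F + 22\right) \left(u - 5\right) = \left(22 + F\right) \left(-5 + u\right) = \left(-5 + u\right) \left(22 + F\right)$)
$O Y{\left(D,72 \right)} = \frac{2309 \left(-110 - 190 + 22 \cdot 72 + 38 \cdot 72\right)}{8} = \frac{2309 \left(-110 - 190 + 1584 + 2736\right)}{8} = \frac{2309}{8} \cdot 4020 = \frac{2320545}{2}$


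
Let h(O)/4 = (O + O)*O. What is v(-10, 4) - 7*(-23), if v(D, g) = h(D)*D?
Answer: -7839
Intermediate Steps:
h(O) = 8*O² (h(O) = 4*((O + O)*O) = 4*((2*O)*O) = 4*(2*O²) = 8*O²)
v(D, g) = 8*D³ (v(D, g) = (8*D²)*D = 8*D³)
v(-10, 4) - 7*(-23) = 8*(-10)³ - 7*(-23) = 8*(-1000) + 161 = -8000 + 161 = -7839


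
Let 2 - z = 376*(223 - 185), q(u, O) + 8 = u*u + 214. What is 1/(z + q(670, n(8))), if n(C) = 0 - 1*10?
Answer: 1/434820 ≈ 2.2998e-6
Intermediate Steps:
n(C) = -10 (n(C) = 0 - 10 = -10)
q(u, O) = 206 + u² (q(u, O) = -8 + (u*u + 214) = -8 + (u² + 214) = -8 + (214 + u²) = 206 + u²)
z = -14286 (z = 2 - 376*(223 - 185) = 2 - 376*38 = 2 - 1*14288 = 2 - 14288 = -14286)
1/(z + q(670, n(8))) = 1/(-14286 + (206 + 670²)) = 1/(-14286 + (206 + 448900)) = 1/(-14286 + 449106) = 1/434820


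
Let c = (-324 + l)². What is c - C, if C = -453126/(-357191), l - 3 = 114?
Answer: 15304824033/357191 ≈ 42848.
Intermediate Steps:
l = 117 (l = 3 + 114 = 117)
c = 42849 (c = (-324 + 117)² = (-207)² = 42849)
C = 453126/357191 (C = -453126*(-1/357191) = 453126/357191 ≈ 1.2686)
c - C = 42849 - 1*453126/357191 = 42849 - 453126/357191 = 15304824033/357191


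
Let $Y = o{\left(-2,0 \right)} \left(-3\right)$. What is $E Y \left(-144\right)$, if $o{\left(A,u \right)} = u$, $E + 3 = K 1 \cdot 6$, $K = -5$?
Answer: $0$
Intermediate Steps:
$E = -33$ ($E = -3 + \left(-5\right) 1 \cdot 6 = -3 - 30 = -33$)
$Y = 0$ ($Y = 0 \left(-3\right) = 0$)
$E Y \left(-144\right) = \left(-33\right) 0 \left(-144\right) = 0 \left(-144\right) = 0$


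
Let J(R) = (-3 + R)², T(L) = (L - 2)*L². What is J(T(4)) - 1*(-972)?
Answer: 1813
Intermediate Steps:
T(L) = L²*(-2 + L) (T(L) = (-2 + L)*L² = L²*(-2 + L))
J(T(4)) - 1*(-972) = (-3 + 4²*(-2 + 4))² - 1*(-972) = (-3 + 16*2)² + 972 = (-3 + 32)² + 972 = 29² + 972 = 841 + 972 = 1813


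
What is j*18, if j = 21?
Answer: 378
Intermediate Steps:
j*18 = 21*18 = 378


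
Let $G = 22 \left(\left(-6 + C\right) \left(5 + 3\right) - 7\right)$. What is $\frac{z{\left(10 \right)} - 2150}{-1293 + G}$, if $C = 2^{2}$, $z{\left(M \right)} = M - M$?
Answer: $\frac{2150}{1799} \approx 1.1951$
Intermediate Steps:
$z{\left(M \right)} = 0$
$C = 4$
$G = -506$ ($G = 22 \left(\left(-6 + 4\right) \left(5 + 3\right) - 7\right) = 22 \left(\left(-2\right) 8 - 7\right) = 22 \left(-16 - 7\right) = 22 \left(-23\right) = -506$)
$\frac{z{\left(10 \right)} - 2150}{-1293 + G} = \frac{0 - 2150}{-1293 - 506} = - \frac{2150}{-1799} = \left(-2150\right) \left(- \frac{1}{1799}\right) = \frac{2150}{1799}$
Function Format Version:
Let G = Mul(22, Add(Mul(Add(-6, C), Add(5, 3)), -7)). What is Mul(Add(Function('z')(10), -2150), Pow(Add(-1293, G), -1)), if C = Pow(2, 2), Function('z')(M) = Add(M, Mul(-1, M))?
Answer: Rational(2150, 1799) ≈ 1.1951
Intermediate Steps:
Function('z')(M) = 0
C = 4
G = -506 (G = Mul(22, Add(Mul(Add(-6, 4), Add(5, 3)), -7)) = Mul(22, Add(Mul(-2, 8), -7)) = Mul(22, Add(-16, -7)) = Mul(22, -23) = -506)
Mul(Add(Function('z')(10), -2150), Pow(Add(-1293, G), -1)) = Mul(Add(0, -2150), Pow(Add(-1293, -506), -1)) = Mul(-2150, Pow(-1799, -1)) = Mul(-2150, Rational(-1, 1799)) = Rational(2150, 1799)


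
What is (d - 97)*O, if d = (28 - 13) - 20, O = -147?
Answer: 14994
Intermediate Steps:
d = -5 (d = 15 - 20 = -5)
(d - 97)*O = (-5 - 97)*(-147) = -102*(-147) = 14994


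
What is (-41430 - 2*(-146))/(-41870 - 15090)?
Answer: 20569/28480 ≈ 0.72223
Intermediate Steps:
(-41430 - 2*(-146))/(-41870 - 15090) = (-41430 + 292)/(-56960) = -41138*(-1/56960) = 20569/28480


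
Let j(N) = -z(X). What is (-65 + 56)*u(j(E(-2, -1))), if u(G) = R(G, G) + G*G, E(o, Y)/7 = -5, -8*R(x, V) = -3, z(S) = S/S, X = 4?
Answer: -99/8 ≈ -12.375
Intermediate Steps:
z(S) = 1
R(x, V) = 3/8 (R(x, V) = -⅛*(-3) = 3/8)
E(o, Y) = -35 (E(o, Y) = 7*(-5) = -35)
j(N) = -1 (j(N) = -1*1 = -1)
u(G) = 3/8 + G² (u(G) = 3/8 + G*G = 3/8 + G²)
(-65 + 56)*u(j(E(-2, -1))) = (-65 + 56)*(3/8 + (-1)²) = -9*(3/8 + 1) = -9*11/8 = -99/8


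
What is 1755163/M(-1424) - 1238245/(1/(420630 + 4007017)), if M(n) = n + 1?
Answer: -7801614235545008/1423 ≈ -5.4825e+12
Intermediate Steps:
M(n) = 1 + n
1755163/M(-1424) - 1238245/(1/(420630 + 4007017)) = 1755163/(1 - 1424) - 1238245/(1/(420630 + 4007017)) = 1755163/(-1423) - 1238245/(1/4427647) = 1755163*(-1/1423) - 1238245/1/4427647 = -1755163/1423 - 1238245*4427647 = -1755163/1423 - 5482511759515 = -7801614235545008/1423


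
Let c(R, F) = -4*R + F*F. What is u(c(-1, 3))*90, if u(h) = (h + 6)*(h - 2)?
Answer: 18810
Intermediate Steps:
c(R, F) = F² - 4*R (c(R, F) = -4*R + F² = F² - 4*R)
u(h) = (-2 + h)*(6 + h) (u(h) = (6 + h)*(-2 + h) = (-2 + h)*(6 + h))
u(c(-1, 3))*90 = (-12 + (3² - 4*(-1))² + 4*(3² - 4*(-1)))*90 = (-12 + (9 + 4)² + 4*(9 + 4))*90 = (-12 + 13² + 4*13)*90 = (-12 + 169 + 52)*90 = 209*90 = 18810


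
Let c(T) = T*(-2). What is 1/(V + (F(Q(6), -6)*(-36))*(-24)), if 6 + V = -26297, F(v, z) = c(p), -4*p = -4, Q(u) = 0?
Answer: -1/28031 ≈ -3.5675e-5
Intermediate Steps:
p = 1 (p = -¼*(-4) = 1)
c(T) = -2*T
F(v, z) = -2 (F(v, z) = -2*1 = -2)
V = -26303 (V = -6 - 26297 = -26303)
1/(V + (F(Q(6), -6)*(-36))*(-24)) = 1/(-26303 - 2*(-36)*(-24)) = 1/(-26303 + 72*(-24)) = 1/(-26303 - 1728) = 1/(-28031) = -1/28031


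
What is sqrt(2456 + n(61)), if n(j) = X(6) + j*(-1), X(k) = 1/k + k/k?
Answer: sqrt(86262)/6 ≈ 48.951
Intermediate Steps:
X(k) = 1 + 1/k (X(k) = 1/k + 1 = 1 + 1/k)
n(j) = 7/6 - j (n(j) = (1 + 6)/6 + j*(-1) = (1/6)*7 - j = 7/6 - j)
sqrt(2456 + n(61)) = sqrt(2456 + (7/6 - 1*61)) = sqrt(2456 + (7/6 - 61)) = sqrt(2456 - 359/6) = sqrt(14377/6) = sqrt(86262)/6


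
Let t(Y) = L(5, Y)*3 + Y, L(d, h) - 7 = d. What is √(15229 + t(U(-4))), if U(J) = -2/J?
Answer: √61062/2 ≈ 123.55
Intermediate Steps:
L(d, h) = 7 + d
t(Y) = 36 + Y (t(Y) = (7 + 5)*3 + Y = 12*3 + Y = 36 + Y)
√(15229 + t(U(-4))) = √(15229 + (36 - 2/(-4))) = √(15229 + (36 - 2*(-¼))) = √(15229 + (36 + ½)) = √(15229 + 73/2) = √(30531/2) = √61062/2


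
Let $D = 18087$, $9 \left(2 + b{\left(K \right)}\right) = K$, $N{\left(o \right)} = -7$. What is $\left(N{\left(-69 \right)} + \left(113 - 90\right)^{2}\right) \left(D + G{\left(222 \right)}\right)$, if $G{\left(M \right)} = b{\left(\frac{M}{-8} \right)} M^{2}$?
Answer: $-121333680$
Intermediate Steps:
$b{\left(K \right)} = -2 + \frac{K}{9}$
$G{\left(M \right)} = M^{2} \left(-2 - \frac{M}{72}\right)$ ($G{\left(M \right)} = \left(-2 + \frac{M \frac{1}{-8}}{9}\right) M^{2} = \left(-2 + \frac{M \left(- \frac{1}{8}\right)}{9}\right) M^{2} = \left(-2 + \frac{\left(- \frac{1}{8}\right) M}{9}\right) M^{2} = \left(-2 - \frac{M}{72}\right) M^{2} = M^{2} \left(-2 - \frac{M}{72}\right)$)
$\left(N{\left(-69 \right)} + \left(113 - 90\right)^{2}\right) \left(D + G{\left(222 \right)}\right) = \left(-7 + \left(113 - 90\right)^{2}\right) \left(18087 + \frac{222^{2} \left(-144 - 222\right)}{72}\right) = \left(-7 + 23^{2}\right) \left(18087 + \frac{1}{72} \cdot 49284 \left(-144 - 222\right)\right) = \left(-7 + 529\right) \left(18087 + \frac{1}{72} \cdot 49284 \left(-366\right)\right) = 522 \left(18087 - 250527\right) = 522 \left(-232440\right) = -121333680$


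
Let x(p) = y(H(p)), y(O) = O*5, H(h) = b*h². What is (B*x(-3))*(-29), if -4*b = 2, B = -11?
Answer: -14355/2 ≈ -7177.5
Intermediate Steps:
b = -½ (b = -¼*2 = -½ ≈ -0.50000)
H(h) = -h²/2
y(O) = 5*O
x(p) = -5*p²/2 (x(p) = 5*(-p²/2) = -5*p²/2)
(B*x(-3))*(-29) = -(-55)*(-3)²/2*(-29) = -(-55)*9/2*(-29) = -11*(-45/2)*(-29) = (495/2)*(-29) = -14355/2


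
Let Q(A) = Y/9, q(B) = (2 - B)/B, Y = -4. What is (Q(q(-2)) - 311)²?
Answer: 7856809/81 ≈ 96998.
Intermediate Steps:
q(B) = (2 - B)/B
Q(A) = -4/9
(Q(q(-2)) - 311)² = (-4/9 - 311)² = (-2803/9)² = 7856809/81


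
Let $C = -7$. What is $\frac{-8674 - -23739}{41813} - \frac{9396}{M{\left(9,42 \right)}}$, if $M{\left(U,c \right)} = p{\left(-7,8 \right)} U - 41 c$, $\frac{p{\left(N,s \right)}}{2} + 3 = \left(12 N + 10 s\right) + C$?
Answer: $\frac{70435543}{13756477} \approx 5.1202$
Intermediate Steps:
$p{\left(N,s \right)} = -20 + 20 s + 24 N$ ($p{\left(N,s \right)} = -6 + 2 \left(\left(12 N + 10 s\right) - 7\right) = -6 + 2 \left(\left(10 s + 12 N\right) - 7\right) = -6 + 2 \left(-7 + 10 s + 12 N\right) = -6 + \left(-14 + 20 s + 24 N\right) = -20 + 20 s + 24 N$)
$M{\left(U,c \right)} = - 41 c - 28 U$ ($M{\left(U,c \right)} = \left(-20 + 20 \cdot 8 + 24 \left(-7\right)\right) U - 41 c = \left(-20 + 160 - 168\right) U - 41 c = - 28 U - 41 c = - 41 c - 28 U$)
$\frac{-8674 - -23739}{41813} - \frac{9396}{M{\left(9,42 \right)}} = \frac{-8674 - -23739}{41813} - \frac{9396}{\left(-41\right) 42 - 252} = \left(-8674 + 23739\right) \frac{1}{41813} - \frac{9396}{-1722 - 252} = 15065 \cdot \frac{1}{41813} - \frac{9396}{-1974} = \frac{15065}{41813} - - \frac{1566}{329} = \frac{15065}{41813} + \frac{1566}{329} = \frac{70435543}{13756477}$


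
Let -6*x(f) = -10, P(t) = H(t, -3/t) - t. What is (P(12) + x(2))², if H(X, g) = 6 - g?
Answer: 2401/144 ≈ 16.674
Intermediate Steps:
P(t) = 6 - t + 3/t (P(t) = (6 - (-3)/t) - t = (6 + 3/t) - t = 6 - t + 3/t)
x(f) = 5/3 (x(f) = -⅙*(-10) = 5/3)
(P(12) + x(2))² = ((6 - 1*12 + 3/12) + 5/3)² = ((6 - 12 + 3*(1/12)) + 5/3)² = ((6 - 12 + ¼) + 5/3)² = (-23/4 + 5/3)² = (-49/12)² = 2401/144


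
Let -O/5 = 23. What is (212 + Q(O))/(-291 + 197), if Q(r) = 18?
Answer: -115/47 ≈ -2.4468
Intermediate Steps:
O = -115 (O = -5*23 = -115)
(212 + Q(O))/(-291 + 197) = (212 + 18)/(-291 + 197) = 230/(-94) = 230*(-1/94) = -115/47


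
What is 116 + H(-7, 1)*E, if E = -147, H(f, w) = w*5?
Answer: -619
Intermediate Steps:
H(f, w) = 5*w
116 + H(-7, 1)*E = 116 + (5*1)*(-147) = 116 + 5*(-147) = 116 - 735 = -619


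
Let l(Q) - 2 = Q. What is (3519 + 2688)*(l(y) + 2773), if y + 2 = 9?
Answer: 17267874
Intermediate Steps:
y = 7 (y = -2 + 9 = 7)
l(Q) = 2 + Q
(3519 + 2688)*(l(y) + 2773) = (3519 + 2688)*((2 + 7) + 2773) = 6207*(9 + 2773) = 6207*2782 = 17267874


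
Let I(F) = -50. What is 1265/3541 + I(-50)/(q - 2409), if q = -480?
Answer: 3831635/10229949 ≈ 0.37455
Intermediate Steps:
1265/3541 + I(-50)/(q - 2409) = 1265/3541 - 50/(-480 - 2409) = 1265*(1/3541) - 50/(-2889) = 1265/3541 - 50*(-1/2889) = 1265/3541 + 50/2889 = 3831635/10229949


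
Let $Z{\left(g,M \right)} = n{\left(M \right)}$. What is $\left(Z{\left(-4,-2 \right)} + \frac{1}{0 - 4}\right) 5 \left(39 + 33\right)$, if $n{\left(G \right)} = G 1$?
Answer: $-810$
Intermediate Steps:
$n{\left(G \right)} = G$
$Z{\left(g,M \right)} = M$
$\left(Z{\left(-4,-2 \right)} + \frac{1}{0 - 4}\right) 5 \left(39 + 33\right) = \left(-2 + \frac{1}{0 - 4}\right) 5 \left(39 + 33\right) = \left(-2 + \frac{1}{-4}\right) 5 \cdot 72 = \left(-2 - \frac{1}{4}\right) 5 \cdot 72 = \left(- \frac{9}{4}\right) 5 \cdot 72 = \left(- \frac{45}{4}\right) 72 = -810$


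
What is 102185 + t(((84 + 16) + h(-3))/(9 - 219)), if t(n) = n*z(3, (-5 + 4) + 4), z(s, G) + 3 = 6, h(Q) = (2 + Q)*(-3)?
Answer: 7152847/70 ≈ 1.0218e+5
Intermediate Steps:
h(Q) = -6 - 3*Q
z(s, G) = 3 (z(s, G) = -3 + 6 = 3)
t(n) = 3*n (t(n) = n*3 = 3*n)
102185 + t(((84 + 16) + h(-3))/(9 - 219)) = 102185 + 3*(((84 + 16) + (-6 - 3*(-3)))/(9 - 219)) = 102185 + 3*((100 + (-6 + 9))/(-210)) = 102185 + 3*((100 + 3)*(-1/210)) = 102185 + 3*(103*(-1/210)) = 102185 + 3*(-103/210) = 102185 - 103/70 = 7152847/70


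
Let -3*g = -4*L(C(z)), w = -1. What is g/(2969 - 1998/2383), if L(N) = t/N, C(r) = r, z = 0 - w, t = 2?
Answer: 19064/21219387 ≈ 0.00089842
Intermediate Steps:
z = 1 (z = 0 - 1*(-1) = 0 + 1 = 1)
L(N) = 2/N
g = 8/3 (g = -(-4)*2/1/3 = -(-4)*2*1/3 = -(-4)*2/3 = -1/3*(-8) = 8/3 ≈ 2.6667)
g/(2969 - 1998/2383) = 8/(3*(2969 - 1998/2383)) = 8/(3*(7073129/2383)) = (8/3)*(2383/7073129) = 19064/21219387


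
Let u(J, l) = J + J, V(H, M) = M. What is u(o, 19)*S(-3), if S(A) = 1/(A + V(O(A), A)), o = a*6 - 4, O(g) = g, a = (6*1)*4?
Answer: -140/3 ≈ -46.667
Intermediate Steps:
a = 24 (a = 6*4 = 24)
o = 140 (o = 24*6 - 4 = 144 - 4 = 140)
S(A) = 1/(2*A) (S(A) = 1/(A + A) = 1/(2*A))
u(J, l) = 2*J
u(o, 19)*S(-3) = (2*140)*((½)/(-3)) = 280*((½)*(-⅓)) = 280*(-⅙) = -140/3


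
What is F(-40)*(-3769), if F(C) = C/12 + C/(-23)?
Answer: 414590/69 ≈ 6008.5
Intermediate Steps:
F(C) = 11*C/276 (F(C) = C*(1/12) + C*(-1/23) = C/12 - C/23 = 11*C/276)
F(-40)*(-3769) = ((11/276)*(-40))*(-3769) = -110/69*(-3769) = 414590/69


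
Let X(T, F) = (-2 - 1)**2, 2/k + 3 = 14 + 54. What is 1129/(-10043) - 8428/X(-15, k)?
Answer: -84652565/90387 ≈ -936.56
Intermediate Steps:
k = 2/65 (k = 2/(-3 + (14 + 54)) = 2/(-3 + 68) = 2/65 ≈ 0.030769)
X(T, F) = 9 (X(T, F) = (-3)**2 = 9)
1129/(-10043) - 8428/X(-15, k) = 1129/(-10043) - 8428/9 = 1129*(-1/10043) - 8428*1/9 = -1129/10043 - 8428/9 = -84652565/90387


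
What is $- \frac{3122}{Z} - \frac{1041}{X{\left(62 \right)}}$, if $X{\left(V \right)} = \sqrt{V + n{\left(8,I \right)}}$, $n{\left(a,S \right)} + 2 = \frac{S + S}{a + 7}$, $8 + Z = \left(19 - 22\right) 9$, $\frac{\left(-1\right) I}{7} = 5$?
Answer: $\frac{446}{5} - \frac{1041 \sqrt{498}}{166} \approx -50.745$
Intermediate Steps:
$I = -35$ ($I = \left(-7\right) 5 = -35$)
$Z = -35$ ($Z = -8 + \left(19 - 22\right) 9 = -8 - 27 = -35$)
$n{\left(a,S \right)} = -2 + \frac{2 S}{7 + a}$ ($n{\left(a,S \right)} = -2 + \frac{S + S}{a + 7} = -2 + \frac{2 S}{7 + a}$)
$X{\left(V \right)} = \sqrt{- \frac{20}{3} + V}$ ($X{\left(V \right)} = \sqrt{V + \frac{2 \left(-7 - 35 - 8\right)}{7 + 8}} = \sqrt{V + \frac{2 \left(-7 - 35 - 8\right)}{15}} = \sqrt{V + 2 \cdot \frac{1}{15} \left(-50\right)} = \sqrt{V - \frac{20}{3}} = \sqrt{- \frac{20}{3} + V}$)
$- \frac{3122}{Z} - \frac{1041}{X{\left(62 \right)}} = - \frac{3122}{-35} - \frac{1041}{\frac{1}{3} \sqrt{-60 + 9 \cdot 62}} = \left(-3122\right) \left(- \frac{1}{35}\right) - \frac{1041}{\frac{1}{3} \sqrt{-60 + 558}} = \frac{446}{5} - \frac{1041}{\frac{1}{3} \sqrt{498}} = \frac{446}{5} - 1041 \frac{\sqrt{498}}{166} = \frac{446}{5} - \frac{1041 \sqrt{498}}{166}$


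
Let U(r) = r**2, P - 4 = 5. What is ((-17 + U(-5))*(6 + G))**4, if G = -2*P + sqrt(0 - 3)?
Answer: 74354688 - 27721728*I*sqrt(3) ≈ 7.4355e+7 - 4.8015e+7*I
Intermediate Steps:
P = 9 (P = 4 + 5 = 9)
G = -18 + I*sqrt(3) (G = -2*9 + sqrt(0 - 3) = -18 + sqrt(-3) = -18 + I*sqrt(3) ≈ -18.0 + 1.732*I)
((-17 + U(-5))*(6 + G))**4 = ((-17 + (-5)**2)*(6 + (-18 + I*sqrt(3))))**4 = ((-17 + 25)*(-12 + I*sqrt(3)))**4 = (8*(-12 + I*sqrt(3)))**4 = (-96 + 8*I*sqrt(3))**4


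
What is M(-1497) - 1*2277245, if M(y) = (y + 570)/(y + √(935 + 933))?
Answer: -5099071258826/2239141 + 1854*√467/2239141 ≈ -2.2772e+6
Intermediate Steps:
M(y) = (570 + y)/(y + 2*√467) (M(y) = (570 + y)/(y + √1868) = (570 + y)/(y + 2*√467))
M(-1497) - 1*2277245 = (570 - 1497)/(-1497 + 2*√467) - 1*2277245 = -927/(-1497 + 2*√467) - 2277245 = -2277245 - 927/(-1497 + 2*√467)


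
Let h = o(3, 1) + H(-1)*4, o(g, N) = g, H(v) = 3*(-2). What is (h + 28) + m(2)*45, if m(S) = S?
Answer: 97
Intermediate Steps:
H(v) = -6
h = -21 (h = 3 - 6*4 = 3 - 24 = -21)
(h + 28) + m(2)*45 = (-21 + 28) + 2*45 = 7 + 90 = 97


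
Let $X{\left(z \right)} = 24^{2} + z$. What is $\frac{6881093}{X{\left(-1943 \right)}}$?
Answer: $- \frac{6881093}{1367} \approx -5033.7$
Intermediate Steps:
$X{\left(z \right)} = 576 + z$
$\frac{6881093}{X{\left(-1943 \right)}} = \frac{6881093}{576 - 1943} = \frac{6881093}{-1367} = 6881093 \left(- \frac{1}{1367}\right) = - \frac{6881093}{1367}$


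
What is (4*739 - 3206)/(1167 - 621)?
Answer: -125/273 ≈ -0.45788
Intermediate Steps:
(4*739 - 3206)/(1167 - 621) = (2956 - 3206)/546 = -250*1/546 = -125/273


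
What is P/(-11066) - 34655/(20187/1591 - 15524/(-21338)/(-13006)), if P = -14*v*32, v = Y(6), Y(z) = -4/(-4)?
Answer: -21165463564803754343/7749398738723554 ≈ -2731.2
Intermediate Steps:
Y(z) = 1 (Y(z) = -4*(-¼) = 1)
v = 1
P = -448 (P = -14*1*32 = -14*32 = -448)
P/(-11066) - 34655/(20187/1591 - 15524/(-21338)/(-13006)) = -448/(-11066) - 34655/(20187/1591 - 15524/(-21338)/(-13006)) = -448*(-1/11066) - 34655/(20187*(1/1591) - 15524*(-1/21338)*(-1/13006)) = 224/5533 - 34655/(20187/1591 + (7762/10669)*(-1/13006)) = 224/5533 - 34655/(20187/1591 - 3881/69380507) = 224/5533 - 34655/1400578120138/110384386637 = 224/5533 - 34655*110384386637/1400578120138 = 224/5533 - 3825370918905235/1400578120138 = -21165463564803754343/7749398738723554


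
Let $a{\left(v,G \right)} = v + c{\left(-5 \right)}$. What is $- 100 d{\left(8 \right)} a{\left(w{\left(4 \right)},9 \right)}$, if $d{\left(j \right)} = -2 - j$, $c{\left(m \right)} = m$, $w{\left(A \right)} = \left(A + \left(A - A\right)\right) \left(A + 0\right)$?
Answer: $11000$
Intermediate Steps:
$w{\left(A \right)} = A^{2}$ ($w{\left(A \right)} = \left(A + 0\right) A = A A = A^{2}$)
$a{\left(v,G \right)} = -5 + v$ ($a{\left(v,G \right)} = v - 5 = -5 + v$)
$- 100 d{\left(8 \right)} a{\left(w{\left(4 \right)},9 \right)} = - 100 \left(-2 - 8\right) \left(-5 + 4^{2}\right) = - 100 \left(-2 - 8\right) \left(-5 + 16\right) = \left(-100\right) \left(-10\right) 11 = 1000 \cdot 11 = 11000$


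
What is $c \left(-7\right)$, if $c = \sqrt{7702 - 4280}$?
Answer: $- 7 \sqrt{3422} \approx -409.48$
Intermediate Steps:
$c = \sqrt{3422} \approx 58.498$
$c \left(-7\right) = \sqrt{3422} \left(-7\right) = - 7 \sqrt{3422}$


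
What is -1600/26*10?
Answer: -8000/13 ≈ -615.38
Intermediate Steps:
-1600/26*10 = -40*20/13*10 = -800/13*10 = -8000/13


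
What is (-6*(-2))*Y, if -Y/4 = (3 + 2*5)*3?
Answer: -1872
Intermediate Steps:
Y = -156 (Y = -4*(3 + 2*5)*3 = -4*(3 + 10)*3 = -52*3 = -4*39 = -156)
(-6*(-2))*Y = -6*(-2)*(-156) = 12*(-156) = -1872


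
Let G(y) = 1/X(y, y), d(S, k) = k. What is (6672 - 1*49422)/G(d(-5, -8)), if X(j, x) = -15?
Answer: 641250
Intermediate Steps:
G(y) = -1/15 (G(y) = 1/(-15) = -1/15)
(6672 - 1*49422)/G(d(-5, -8)) = (6672 - 1*49422)/(-1/15) = (6672 - 49422)*(-15) = -42750*(-15) = 641250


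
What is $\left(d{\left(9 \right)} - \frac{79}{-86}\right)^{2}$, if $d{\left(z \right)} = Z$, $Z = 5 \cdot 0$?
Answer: $\frac{6241}{7396} \approx 0.84383$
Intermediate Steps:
$Z = 0$
$d{\left(z \right)} = 0$
$\left(d{\left(9 \right)} - \frac{79}{-86}\right)^{2} = \left(0 - \frac{79}{-86}\right)^{2} = \left(0 - - \frac{79}{86}\right)^{2} = \left(0 + \frac{79}{86}\right)^{2} = \left(\frac{79}{86}\right)^{2} = \frac{6241}{7396}$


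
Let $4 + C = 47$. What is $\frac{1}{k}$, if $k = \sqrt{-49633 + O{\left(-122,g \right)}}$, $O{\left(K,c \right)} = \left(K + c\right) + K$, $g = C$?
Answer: $- \frac{i \sqrt{49834}}{49834} \approx - 0.0044796 i$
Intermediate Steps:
$C = 43$ ($C = -4 + 47 = 43$)
$g = 43$
$O{\left(K,c \right)} = c + 2 K$
$k = i \sqrt{49834}$ ($k = \sqrt{-49633 + \left(43 + 2 \left(-122\right)\right)} = \sqrt{-49633 + \left(43 - 244\right)} = \sqrt{-49633 - 201} = \sqrt{-49834} = i \sqrt{49834} \approx 223.24 i$)
$\frac{1}{k} = \frac{1}{i \sqrt{49834}} = - \frac{i \sqrt{49834}}{49834}$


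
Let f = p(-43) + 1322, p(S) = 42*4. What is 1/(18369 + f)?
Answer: 1/19859 ≈ 5.0355e-5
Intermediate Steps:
p(S) = 168
f = 1490 (f = 168 + 1322 = 1490)
1/(18369 + f) = 1/(18369 + 1490) = 1/19859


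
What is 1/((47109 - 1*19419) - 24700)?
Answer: 1/2990 ≈ 0.00033445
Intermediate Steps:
1/((47109 - 1*19419) - 24700) = 1/((47109 - 19419) - 24700) = 1/(27690 - 24700) = 1/2990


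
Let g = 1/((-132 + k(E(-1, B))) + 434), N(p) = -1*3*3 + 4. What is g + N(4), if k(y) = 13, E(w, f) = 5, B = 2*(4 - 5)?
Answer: -1574/315 ≈ -4.9968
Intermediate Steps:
N(p) = -5 (N(p) = -3*3 + 4 = -9 + 4 = -5)
B = -2 (B = 2*(-1) = -2)
g = 1/315 (g = 1/((-132 + 13) + 434) = 1/(-119 + 434) = 1/315 ≈ 0.0031746)
g + N(4) = 1/315 - 5 = -1574/315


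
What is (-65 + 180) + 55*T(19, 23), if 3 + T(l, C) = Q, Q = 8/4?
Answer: 60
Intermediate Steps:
Q = 2 (Q = 8*(1/4) = 2)
T(l, C) = -1 (T(l, C) = -3 + 2 = -1)
(-65 + 180) + 55*T(19, 23) = (-65 + 180) + 55*(-1) = 115 - 55 = 60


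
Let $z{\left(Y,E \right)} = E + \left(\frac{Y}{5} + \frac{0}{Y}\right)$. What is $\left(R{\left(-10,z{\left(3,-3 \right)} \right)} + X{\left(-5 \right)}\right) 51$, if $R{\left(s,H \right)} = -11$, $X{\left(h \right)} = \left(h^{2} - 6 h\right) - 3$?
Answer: $2091$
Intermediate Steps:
$z{\left(Y,E \right)} = E + \frac{Y}{5}$ ($z{\left(Y,E \right)} = E + \left(Y \frac{1}{5} + 0\right) = E + \left(\frac{Y}{5} + 0\right) = E + \frac{Y}{5}$)
$X{\left(h \right)} = -3 + h^{2} - 6 h$
$\left(R{\left(-10,z{\left(3,-3 \right)} \right)} + X{\left(-5 \right)}\right) 51 = \left(-11 - \left(-27 - 25\right)\right) 51 = \left(-11 + \left(-3 + 25 + 30\right)\right) 51 = \left(-11 + 52\right) 51 = 41 \cdot 51 = 2091$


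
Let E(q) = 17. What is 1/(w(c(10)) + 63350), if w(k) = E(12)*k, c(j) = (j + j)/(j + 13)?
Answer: 23/1457390 ≈ 1.5782e-5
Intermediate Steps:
c(j) = 2*j/(13 + j) (c(j) = (2*j)/(13 + j) = 2*j/(13 + j))
w(k) = 17*k
1/(w(c(10)) + 63350) = 1/(17*(2*10/(13 + 10)) + 63350) = 1/(17*(2*10/23) + 63350) = 1/(17*(2*10*(1/23)) + 63350) = 1/(17*(20/23) + 63350) = 1/(340/23 + 63350) = 1/(1457390/23) = 23/1457390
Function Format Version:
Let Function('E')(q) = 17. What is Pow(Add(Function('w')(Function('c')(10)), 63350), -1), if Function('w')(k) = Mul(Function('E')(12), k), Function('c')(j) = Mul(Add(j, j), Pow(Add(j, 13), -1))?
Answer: Rational(23, 1457390) ≈ 1.5782e-5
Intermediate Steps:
Function('c')(j) = Mul(2, j, Pow(Add(13, j), -1)) (Function('c')(j) = Mul(Mul(2, j), Pow(Add(13, j), -1)) = Mul(2, j, Pow(Add(13, j), -1)))
Function('w')(k) = Mul(17, k)
Pow(Add(Function('w')(Function('c')(10)), 63350), -1) = Pow(Add(Mul(17, Mul(2, 10, Pow(Add(13, 10), -1))), 63350), -1) = Pow(Add(Mul(17, Mul(2, 10, Pow(23, -1))), 63350), -1) = Pow(Add(Mul(17, Mul(2, 10, Rational(1, 23))), 63350), -1) = Pow(Add(Mul(17, Rational(20, 23)), 63350), -1) = Pow(Add(Rational(340, 23), 63350), -1) = Pow(Rational(1457390, 23), -1) = Rational(23, 1457390)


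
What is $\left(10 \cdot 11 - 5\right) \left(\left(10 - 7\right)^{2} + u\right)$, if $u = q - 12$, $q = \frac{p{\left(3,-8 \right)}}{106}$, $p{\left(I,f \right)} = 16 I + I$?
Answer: $- \frac{28035}{106} \approx -264.48$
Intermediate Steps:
$p{\left(I,f \right)} = 17 I$
$q = \frac{51}{106}$ ($q = \frac{17 \cdot 3}{106} = 51 \cdot \frac{1}{106} = \frac{51}{106} \approx 0.48113$)
$u = - \frac{1221}{106}$ ($u = \frac{51}{106} - 12 = - \frac{1221}{106} \approx -11.519$)
$\left(10 \cdot 11 - 5\right) \left(\left(10 - 7\right)^{2} + u\right) = \left(10 \cdot 11 - 5\right) \left(\left(10 - 7\right)^{2} - \frac{1221}{106}\right) = \left(110 - 5\right) \left(3^{2} - \frac{1221}{106}\right) = 105 \left(9 - \frac{1221}{106}\right) = 105 \left(- \frac{267}{106}\right) = - \frac{28035}{106}$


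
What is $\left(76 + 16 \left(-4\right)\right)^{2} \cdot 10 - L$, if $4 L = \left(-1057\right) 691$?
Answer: $\frac{736147}{4} \approx 1.8404 \cdot 10^{5}$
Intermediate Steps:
$L = - \frac{730387}{4}$ ($L = \frac{\left(-1057\right) 691}{4} = \frac{1}{4} \left(-730387\right) = - \frac{730387}{4} \approx -1.826 \cdot 10^{5}$)
$\left(76 + 16 \left(-4\right)\right)^{2} \cdot 10 - L = \left(76 + 16 \left(-4\right)\right)^{2} \cdot 10 - - \frac{730387}{4} = \left(76 - 64\right)^{2} \cdot 10 + \frac{730387}{4} = 12^{2} \cdot 10 + \frac{730387}{4} = 144 \cdot 10 + \frac{730387}{4} = 1440 + \frac{730387}{4} = \frac{736147}{4}$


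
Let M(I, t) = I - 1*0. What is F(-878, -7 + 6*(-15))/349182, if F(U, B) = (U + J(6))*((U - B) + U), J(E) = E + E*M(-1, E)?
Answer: 242767/58197 ≈ 4.1715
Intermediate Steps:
M(I, t) = I (M(I, t) = I + 0 = I)
J(E) = 0 (J(E) = E + E*(-1) = E - E = 0)
F(U, B) = U*(-B + 2*U) (F(U, B) = (U + 0)*((U - B) + U) = U*(-B + 2*U))
F(-878, -7 + 6*(-15))/349182 = -878*(-(-7 + 6*(-15)) + 2*(-878))/349182 = -878*(-(-7 - 90) - 1756)*(1/349182) = -878*(-1*(-97) - 1756)*(1/349182) = -878*(97 - 1756)*(1/349182) = -878*(-1659)*(1/349182) = 1456602*(1/349182) = 242767/58197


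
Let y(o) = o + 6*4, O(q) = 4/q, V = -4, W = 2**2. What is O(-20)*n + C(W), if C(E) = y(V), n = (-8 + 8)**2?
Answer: 20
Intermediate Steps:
n = 0 (n = 0**2 = 0)
W = 4
y(o) = 24 + o (y(o) = o + 24 = 24 + o)
C(E) = 20 (C(E) = 24 - 4 = 20)
O(-20)*n + C(W) = (4/(-20))*0 + 20 = (4*(-1/20))*0 + 20 = -1/5*0 + 20 = 0 + 20 = 20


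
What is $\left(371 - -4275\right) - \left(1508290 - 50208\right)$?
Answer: $-1453436$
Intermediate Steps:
$\left(371 - -4275\right) - \left(1508290 - 50208\right) = \left(371 + 4275\right) - \left(1508290 - 50208\right) = 4646 - 1458082 = -1453436$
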